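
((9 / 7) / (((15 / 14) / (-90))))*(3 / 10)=-162 / 5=-32.40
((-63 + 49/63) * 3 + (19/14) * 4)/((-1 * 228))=1903/2394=0.79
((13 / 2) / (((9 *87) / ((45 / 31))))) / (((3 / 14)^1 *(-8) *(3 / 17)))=-7735 / 194184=-0.04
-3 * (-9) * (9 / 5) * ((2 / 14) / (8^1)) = 0.87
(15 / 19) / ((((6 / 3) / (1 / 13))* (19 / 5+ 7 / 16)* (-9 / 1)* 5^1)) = -40 / 251199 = -0.00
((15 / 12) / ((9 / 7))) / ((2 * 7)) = 5 / 72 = 0.07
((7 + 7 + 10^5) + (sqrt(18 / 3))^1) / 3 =sqrt(6) / 3 + 33338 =33338.82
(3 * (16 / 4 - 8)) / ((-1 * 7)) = 12 / 7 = 1.71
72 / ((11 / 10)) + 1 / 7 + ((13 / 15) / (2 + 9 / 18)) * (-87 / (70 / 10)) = 117981 / 1925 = 61.29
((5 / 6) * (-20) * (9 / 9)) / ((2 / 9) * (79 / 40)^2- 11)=120000 / 72959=1.64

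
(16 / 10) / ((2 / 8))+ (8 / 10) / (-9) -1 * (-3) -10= -31 / 45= -0.69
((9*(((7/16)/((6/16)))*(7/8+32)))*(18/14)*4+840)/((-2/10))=-52305/4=-13076.25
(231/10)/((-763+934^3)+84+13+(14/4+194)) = 231/8147800355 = 0.00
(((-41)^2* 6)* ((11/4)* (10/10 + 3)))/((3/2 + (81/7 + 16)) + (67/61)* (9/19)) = 1800209796/480155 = 3749.23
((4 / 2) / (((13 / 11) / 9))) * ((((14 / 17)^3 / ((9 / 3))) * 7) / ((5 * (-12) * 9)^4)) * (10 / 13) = 26411 / 147084622659000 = 0.00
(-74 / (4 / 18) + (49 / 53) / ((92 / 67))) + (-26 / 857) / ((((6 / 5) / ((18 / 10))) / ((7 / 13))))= -1388806621 / 4178732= -332.35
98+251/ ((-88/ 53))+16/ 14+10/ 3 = -89987/ 1848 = -48.69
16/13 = 1.23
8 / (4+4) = 1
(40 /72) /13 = 5 /117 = 0.04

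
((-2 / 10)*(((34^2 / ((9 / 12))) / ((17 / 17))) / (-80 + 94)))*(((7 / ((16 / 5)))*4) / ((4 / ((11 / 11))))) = -289 / 6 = -48.17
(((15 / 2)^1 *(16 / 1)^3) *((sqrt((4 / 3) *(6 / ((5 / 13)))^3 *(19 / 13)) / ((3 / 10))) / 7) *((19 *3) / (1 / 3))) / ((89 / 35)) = 546324480 *sqrt(190) / 89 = 84613070.41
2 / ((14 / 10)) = 10 / 7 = 1.43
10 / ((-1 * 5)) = -2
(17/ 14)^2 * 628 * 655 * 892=26509628980/ 49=541012836.33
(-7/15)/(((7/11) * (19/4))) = -44/285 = -0.15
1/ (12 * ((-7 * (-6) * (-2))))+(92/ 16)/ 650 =2573/ 327600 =0.01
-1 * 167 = -167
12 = 12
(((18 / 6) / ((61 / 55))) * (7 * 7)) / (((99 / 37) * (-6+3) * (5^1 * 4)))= -1813 / 2196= -0.83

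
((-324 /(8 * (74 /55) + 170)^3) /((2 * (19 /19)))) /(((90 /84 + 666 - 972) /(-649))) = -755841625 /12947991958478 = -0.00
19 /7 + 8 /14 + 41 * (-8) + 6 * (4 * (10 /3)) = -1713 /7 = -244.71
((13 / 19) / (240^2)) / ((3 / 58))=0.00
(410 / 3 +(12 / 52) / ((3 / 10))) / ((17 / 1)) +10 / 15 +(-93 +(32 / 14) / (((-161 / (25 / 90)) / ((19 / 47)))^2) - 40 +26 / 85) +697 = 20558462774069464 / 35875073940615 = 573.06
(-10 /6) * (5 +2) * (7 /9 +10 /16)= -3535 /216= -16.37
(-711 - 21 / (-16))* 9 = -6387.19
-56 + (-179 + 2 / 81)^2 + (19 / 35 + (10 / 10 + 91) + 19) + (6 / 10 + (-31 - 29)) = 1470963916 / 45927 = 32028.30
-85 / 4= -21.25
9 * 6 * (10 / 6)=90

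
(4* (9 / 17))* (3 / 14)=54 / 119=0.45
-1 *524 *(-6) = 3144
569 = 569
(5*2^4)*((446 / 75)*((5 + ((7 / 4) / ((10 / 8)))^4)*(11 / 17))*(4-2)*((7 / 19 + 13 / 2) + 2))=48726705984 / 1009375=48274.14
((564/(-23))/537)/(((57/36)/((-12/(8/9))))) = 30456/78223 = 0.39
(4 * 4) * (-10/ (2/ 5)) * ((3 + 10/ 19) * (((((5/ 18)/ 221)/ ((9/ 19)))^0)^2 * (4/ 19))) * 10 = -1072000/ 361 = -2969.53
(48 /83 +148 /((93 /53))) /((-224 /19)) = -3113701 /432264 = -7.20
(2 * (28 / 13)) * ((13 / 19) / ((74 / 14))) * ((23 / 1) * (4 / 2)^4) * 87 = 17852.45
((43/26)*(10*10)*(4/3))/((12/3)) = 2150/39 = 55.13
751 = 751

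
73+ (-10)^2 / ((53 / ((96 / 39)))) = 53497 / 689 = 77.64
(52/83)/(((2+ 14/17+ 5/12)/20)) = 3.87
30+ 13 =43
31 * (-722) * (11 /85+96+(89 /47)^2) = -2231825.54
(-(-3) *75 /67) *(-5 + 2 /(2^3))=-15.95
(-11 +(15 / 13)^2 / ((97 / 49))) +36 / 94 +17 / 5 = -25211653 / 3852355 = -6.54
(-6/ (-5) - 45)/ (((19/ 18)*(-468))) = 219/ 2470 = 0.09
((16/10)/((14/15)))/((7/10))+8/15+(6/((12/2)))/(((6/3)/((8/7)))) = 2612/735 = 3.55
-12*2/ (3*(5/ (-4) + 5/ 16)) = 128/ 15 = 8.53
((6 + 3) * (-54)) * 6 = -2916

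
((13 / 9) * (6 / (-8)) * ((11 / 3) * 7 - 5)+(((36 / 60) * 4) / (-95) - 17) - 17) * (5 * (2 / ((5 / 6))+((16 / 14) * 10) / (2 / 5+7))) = -1231898914 / 1107225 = -1112.60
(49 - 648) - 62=-661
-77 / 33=-2.33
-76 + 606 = 530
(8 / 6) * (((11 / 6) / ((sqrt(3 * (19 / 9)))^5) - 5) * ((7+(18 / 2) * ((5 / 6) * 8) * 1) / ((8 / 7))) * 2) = -2345 / 3+5159 * sqrt(57) / 13718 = -778.83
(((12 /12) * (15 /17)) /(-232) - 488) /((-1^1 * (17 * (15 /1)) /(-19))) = -36569053 /1005720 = -36.36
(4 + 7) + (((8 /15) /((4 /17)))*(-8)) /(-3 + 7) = 97 /15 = 6.47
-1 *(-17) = 17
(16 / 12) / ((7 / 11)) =44 / 21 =2.10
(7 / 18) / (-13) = -7 / 234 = -0.03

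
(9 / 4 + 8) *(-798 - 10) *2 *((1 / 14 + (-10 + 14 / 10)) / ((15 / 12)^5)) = 5063018496 / 109375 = 46290.45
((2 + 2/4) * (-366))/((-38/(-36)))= -16470/19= -866.84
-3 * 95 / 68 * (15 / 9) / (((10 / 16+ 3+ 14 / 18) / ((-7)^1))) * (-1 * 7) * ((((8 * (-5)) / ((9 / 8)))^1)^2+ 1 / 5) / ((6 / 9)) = -2383737055 / 16167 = -147444.61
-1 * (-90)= 90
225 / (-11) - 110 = -1435 / 11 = -130.45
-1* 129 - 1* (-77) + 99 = 47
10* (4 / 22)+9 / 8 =259 / 88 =2.94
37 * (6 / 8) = 27.75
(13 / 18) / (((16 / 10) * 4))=65 / 576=0.11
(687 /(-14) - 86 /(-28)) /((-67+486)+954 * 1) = -46 /1373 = -0.03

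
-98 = -98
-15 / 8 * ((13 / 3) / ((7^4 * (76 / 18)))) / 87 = -195 / 21167216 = -0.00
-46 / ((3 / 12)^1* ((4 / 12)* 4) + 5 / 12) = -184 / 3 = -61.33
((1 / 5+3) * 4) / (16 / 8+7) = 64 / 45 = 1.42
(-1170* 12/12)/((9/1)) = -130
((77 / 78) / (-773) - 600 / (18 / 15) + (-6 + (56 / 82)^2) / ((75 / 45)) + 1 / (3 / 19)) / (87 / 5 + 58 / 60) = -13255747181 / 489878701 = -27.06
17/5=3.40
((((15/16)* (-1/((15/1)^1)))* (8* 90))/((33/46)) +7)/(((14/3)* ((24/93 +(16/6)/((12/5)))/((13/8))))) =-6670053/470624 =-14.17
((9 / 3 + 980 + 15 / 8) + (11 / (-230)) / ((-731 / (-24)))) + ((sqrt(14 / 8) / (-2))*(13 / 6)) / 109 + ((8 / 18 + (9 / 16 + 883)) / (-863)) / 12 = 123456093079927 / 125363108160 - 13*sqrt(7) / 2616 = 984.77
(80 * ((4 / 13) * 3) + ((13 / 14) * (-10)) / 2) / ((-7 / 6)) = -37785 / 637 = -59.32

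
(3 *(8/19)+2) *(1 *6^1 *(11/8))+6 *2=1479/38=38.92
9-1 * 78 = -69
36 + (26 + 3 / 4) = 251 / 4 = 62.75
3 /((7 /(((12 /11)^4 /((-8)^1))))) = -0.08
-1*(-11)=11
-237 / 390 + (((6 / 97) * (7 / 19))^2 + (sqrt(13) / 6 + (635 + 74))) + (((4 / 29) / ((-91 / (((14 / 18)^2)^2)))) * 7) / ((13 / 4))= sqrt(13) / 6 + 773711110329679523 / 1092208144501890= 708.99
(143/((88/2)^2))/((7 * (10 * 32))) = 13/394240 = 0.00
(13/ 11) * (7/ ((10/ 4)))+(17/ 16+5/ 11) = 4247/ 880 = 4.83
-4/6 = -2/3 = -0.67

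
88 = 88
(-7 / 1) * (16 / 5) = -112 / 5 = -22.40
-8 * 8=-64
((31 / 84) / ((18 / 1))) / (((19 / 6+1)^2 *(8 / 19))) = 589 / 210000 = 0.00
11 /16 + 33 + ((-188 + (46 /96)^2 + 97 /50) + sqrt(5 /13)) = -8763431 /57600 + sqrt(65) /13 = -151.52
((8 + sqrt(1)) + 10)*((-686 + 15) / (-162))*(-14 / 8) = -89243 / 648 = -137.72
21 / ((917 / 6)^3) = 648 / 110156459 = 0.00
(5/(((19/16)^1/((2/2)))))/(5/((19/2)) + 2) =1.67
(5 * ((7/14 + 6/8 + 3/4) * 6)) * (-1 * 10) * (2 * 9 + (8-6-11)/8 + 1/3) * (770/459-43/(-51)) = -11946025/459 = -26026.20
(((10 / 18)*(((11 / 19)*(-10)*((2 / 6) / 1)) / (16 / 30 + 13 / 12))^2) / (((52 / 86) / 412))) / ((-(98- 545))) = 214363600000 / 177641346051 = 1.21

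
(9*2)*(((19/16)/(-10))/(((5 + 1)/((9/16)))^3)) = -4617/2621440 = -0.00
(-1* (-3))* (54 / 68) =81 / 34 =2.38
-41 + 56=15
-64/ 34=-32/ 17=-1.88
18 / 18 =1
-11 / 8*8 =-11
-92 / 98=-46 / 49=-0.94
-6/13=-0.46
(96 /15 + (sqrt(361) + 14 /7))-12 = 77 /5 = 15.40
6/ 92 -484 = -22261/ 46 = -483.93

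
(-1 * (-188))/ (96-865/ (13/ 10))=-1222/ 3701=-0.33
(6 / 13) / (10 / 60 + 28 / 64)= 288 / 377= 0.76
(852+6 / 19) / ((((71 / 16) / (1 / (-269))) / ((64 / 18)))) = -2763776 / 1088643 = -2.54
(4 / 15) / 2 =2 / 15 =0.13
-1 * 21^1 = -21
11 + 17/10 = 127/10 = 12.70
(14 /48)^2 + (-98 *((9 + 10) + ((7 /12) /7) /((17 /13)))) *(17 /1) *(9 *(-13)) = 2140381201 /576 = 3715939.59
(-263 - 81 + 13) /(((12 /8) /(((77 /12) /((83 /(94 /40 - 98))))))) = 48756631 /29880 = 1631.75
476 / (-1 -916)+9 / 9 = 63 / 131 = 0.48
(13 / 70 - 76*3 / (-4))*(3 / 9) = 4003 / 210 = 19.06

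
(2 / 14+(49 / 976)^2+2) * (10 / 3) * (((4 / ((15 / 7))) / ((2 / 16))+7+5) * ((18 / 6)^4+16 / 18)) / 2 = 1064854558339 / 135027648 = 7886.20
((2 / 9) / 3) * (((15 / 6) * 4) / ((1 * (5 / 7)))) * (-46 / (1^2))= -1288 / 27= -47.70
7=7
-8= -8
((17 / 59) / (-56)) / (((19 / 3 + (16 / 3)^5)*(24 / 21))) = -4131 / 3965234240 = -0.00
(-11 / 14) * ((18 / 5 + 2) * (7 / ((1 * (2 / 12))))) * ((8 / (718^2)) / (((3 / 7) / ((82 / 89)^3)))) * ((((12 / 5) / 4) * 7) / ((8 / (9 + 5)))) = -87373081488 / 2271427742225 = -0.04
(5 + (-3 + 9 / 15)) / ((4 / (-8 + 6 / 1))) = -13 / 10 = -1.30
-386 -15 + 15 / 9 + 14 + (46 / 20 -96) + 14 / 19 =-272629 / 570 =-478.30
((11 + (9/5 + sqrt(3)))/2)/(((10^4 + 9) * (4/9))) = 9 * sqrt(3)/80072 + 72/50045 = 0.00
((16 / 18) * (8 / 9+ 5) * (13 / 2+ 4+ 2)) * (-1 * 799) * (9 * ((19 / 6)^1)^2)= -382181675 / 81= -4718292.28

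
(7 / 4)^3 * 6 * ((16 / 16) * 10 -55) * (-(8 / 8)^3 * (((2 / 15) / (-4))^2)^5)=343 / 139968000000000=0.00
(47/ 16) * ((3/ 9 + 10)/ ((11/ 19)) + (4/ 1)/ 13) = 366083/ 6864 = 53.33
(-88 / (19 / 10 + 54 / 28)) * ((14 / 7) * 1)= -3080 / 67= -45.97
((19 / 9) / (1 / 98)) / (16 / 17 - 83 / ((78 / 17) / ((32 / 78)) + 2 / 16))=-12170963 / 376398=-32.34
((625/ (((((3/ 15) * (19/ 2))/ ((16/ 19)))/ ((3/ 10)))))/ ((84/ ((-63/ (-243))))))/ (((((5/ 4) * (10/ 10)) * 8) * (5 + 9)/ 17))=0.03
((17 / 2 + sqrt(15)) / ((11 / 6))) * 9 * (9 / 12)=81 * sqrt(15) / 22 + 1377 / 44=45.56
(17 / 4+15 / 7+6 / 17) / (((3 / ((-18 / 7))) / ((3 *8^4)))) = -59185152 / 833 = -71050.60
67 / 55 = 1.22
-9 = -9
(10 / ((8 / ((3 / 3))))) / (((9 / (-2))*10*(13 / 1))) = -1 / 468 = -0.00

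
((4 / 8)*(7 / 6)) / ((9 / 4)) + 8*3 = 655 / 27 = 24.26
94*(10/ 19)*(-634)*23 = -13707080/ 19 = -721425.26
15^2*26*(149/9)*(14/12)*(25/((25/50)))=16948750/3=5649583.33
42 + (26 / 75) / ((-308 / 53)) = 484411 / 11550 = 41.94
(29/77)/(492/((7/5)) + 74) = 29/32758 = 0.00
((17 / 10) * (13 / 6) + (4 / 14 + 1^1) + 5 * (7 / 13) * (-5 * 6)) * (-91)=413869 / 60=6897.82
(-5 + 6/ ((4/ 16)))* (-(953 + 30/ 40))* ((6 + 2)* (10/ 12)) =-362425/ 3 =-120808.33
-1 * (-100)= 100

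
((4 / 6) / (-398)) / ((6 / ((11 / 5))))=-11 / 17910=-0.00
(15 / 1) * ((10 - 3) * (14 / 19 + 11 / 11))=3465 / 19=182.37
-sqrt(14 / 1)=-sqrt(14)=-3.74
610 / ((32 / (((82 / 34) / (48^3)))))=12505 / 30081024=0.00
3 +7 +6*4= 34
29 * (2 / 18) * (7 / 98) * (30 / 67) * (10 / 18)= 725 / 12663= 0.06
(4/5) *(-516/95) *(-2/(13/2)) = 8256/6175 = 1.34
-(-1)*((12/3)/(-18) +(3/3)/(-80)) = -169/720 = -0.23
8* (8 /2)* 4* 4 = 512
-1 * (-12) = 12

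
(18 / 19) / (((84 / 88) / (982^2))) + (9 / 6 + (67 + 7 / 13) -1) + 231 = 957372.48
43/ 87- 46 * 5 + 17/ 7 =-138290/ 609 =-227.08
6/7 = 0.86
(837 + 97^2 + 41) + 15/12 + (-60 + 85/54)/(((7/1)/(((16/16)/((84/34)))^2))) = 6859210999/666792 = 10286.88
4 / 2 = 2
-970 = -970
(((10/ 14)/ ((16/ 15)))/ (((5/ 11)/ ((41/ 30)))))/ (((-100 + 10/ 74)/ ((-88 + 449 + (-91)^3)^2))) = -473347867475835/ 41384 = -11437943830.37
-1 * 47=-47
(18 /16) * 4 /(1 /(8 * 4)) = 144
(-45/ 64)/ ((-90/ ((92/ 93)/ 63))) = 0.00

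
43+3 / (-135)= 1934 / 45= 42.98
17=17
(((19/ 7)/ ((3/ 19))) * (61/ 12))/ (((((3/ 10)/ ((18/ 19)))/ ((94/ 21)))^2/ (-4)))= -215598400/ 3087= -69840.75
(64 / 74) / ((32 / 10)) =10 / 37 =0.27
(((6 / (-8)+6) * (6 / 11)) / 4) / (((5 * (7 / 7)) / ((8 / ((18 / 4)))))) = 14 / 55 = 0.25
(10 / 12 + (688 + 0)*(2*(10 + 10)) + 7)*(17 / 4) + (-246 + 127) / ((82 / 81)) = 115005731 / 984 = 116875.74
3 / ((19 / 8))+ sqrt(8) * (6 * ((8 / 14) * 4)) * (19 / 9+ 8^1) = 24 / 19+ 832 * sqrt(2) / 3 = 393.47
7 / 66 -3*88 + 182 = -5405 / 66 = -81.89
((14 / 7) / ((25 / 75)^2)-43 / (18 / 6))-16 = -37 / 3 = -12.33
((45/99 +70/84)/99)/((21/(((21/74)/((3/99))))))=85/14652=0.01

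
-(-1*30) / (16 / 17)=31.88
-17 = -17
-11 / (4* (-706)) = 11 / 2824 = 0.00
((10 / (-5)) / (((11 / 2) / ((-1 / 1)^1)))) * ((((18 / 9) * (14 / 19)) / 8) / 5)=14 / 1045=0.01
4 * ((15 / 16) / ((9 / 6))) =5 / 2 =2.50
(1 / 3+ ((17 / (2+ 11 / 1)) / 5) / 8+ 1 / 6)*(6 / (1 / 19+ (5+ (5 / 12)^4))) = 81850176 / 130164515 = 0.63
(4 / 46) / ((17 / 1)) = 2 / 391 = 0.01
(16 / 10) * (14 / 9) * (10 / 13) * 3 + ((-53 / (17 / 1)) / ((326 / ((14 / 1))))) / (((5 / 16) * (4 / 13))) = 2351132 / 540345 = 4.35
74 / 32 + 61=1013 / 16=63.31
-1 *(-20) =20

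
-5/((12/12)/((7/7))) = -5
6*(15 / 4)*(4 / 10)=9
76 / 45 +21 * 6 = 5746 / 45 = 127.69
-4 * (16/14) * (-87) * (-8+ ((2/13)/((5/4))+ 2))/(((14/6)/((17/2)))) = -27118944/3185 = -8514.58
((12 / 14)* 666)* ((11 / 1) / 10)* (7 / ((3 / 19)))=139194 / 5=27838.80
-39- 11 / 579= -22592 / 579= -39.02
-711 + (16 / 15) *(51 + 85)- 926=-22379 / 15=-1491.93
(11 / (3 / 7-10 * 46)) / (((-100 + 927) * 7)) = -11 / 2660459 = -0.00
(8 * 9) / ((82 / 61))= 2196 / 41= 53.56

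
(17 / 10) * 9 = 153 / 10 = 15.30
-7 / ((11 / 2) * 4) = -7 / 22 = -0.32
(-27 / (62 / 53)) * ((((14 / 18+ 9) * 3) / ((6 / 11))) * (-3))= 115434 / 31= 3723.68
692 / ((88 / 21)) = 3633 / 22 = 165.14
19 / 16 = 1.19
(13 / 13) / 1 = 1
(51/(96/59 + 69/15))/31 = 15045/56947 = 0.26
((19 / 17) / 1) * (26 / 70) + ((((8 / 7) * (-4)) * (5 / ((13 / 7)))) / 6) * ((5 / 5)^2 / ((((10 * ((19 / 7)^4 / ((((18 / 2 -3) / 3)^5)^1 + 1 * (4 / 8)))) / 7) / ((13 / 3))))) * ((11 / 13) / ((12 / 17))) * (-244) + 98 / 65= 29711022494591 / 27216889245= 1091.64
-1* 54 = -54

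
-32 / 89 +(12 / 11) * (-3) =-3556 / 979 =-3.63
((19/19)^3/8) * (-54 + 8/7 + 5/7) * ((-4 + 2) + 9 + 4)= -4015/56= -71.70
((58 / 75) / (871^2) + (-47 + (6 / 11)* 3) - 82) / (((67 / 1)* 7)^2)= -79714202437 / 137668932225825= -0.00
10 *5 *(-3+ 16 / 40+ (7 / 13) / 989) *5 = -8355300 / 12857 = -649.86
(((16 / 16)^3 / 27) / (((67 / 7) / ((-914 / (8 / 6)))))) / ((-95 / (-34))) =-54383 / 57285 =-0.95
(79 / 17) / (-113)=-79 / 1921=-0.04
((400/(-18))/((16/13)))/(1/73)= -23725/18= -1318.06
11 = 11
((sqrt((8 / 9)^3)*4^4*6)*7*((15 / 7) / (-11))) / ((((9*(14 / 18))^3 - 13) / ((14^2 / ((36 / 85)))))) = -17059840*sqrt(2) / 9801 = -2461.61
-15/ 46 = -0.33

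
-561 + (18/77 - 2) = -43333/77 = -562.77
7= 7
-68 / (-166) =34 / 83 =0.41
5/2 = 2.50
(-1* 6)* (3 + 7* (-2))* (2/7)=18.86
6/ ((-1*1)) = -6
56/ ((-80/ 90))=-63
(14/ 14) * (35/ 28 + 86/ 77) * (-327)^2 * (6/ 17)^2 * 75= 52617087675/ 22253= 2364494.12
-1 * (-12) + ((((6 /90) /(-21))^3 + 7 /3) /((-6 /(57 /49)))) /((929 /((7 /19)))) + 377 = 79066919078438 /203256955125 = 389.00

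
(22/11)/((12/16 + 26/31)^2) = 30752/38809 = 0.79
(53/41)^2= 2809/1681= 1.67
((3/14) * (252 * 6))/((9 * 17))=36/17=2.12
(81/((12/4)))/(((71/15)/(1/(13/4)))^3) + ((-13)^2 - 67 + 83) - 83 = 80211539634/786330467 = 102.01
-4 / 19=-0.21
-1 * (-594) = 594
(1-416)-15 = -430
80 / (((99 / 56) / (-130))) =-5882.83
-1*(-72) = 72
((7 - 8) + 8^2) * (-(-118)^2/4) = -219303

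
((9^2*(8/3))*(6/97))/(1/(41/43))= 53136/4171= 12.74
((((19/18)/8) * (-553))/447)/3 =-10507/193104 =-0.05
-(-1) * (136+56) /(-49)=-192 /49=-3.92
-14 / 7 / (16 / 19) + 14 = 93 / 8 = 11.62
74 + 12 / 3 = 78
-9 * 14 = -126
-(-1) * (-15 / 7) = -15 / 7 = -2.14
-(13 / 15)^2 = -169 / 225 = -0.75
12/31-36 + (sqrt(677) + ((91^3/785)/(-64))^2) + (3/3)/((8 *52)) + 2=sqrt(677) + 194662869503723/1017195212800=217.39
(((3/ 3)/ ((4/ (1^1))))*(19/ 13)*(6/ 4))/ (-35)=-57/ 3640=-0.02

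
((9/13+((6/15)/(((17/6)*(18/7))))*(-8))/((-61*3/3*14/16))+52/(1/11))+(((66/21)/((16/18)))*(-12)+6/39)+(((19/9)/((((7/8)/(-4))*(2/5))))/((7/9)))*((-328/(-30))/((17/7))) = 390.07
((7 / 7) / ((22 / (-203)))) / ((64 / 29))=-5887 / 1408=-4.18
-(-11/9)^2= -121/81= -1.49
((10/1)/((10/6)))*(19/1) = 114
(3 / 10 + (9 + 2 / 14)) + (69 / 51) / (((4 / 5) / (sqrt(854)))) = 661 / 70 + 115 * sqrt(854) / 68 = 58.86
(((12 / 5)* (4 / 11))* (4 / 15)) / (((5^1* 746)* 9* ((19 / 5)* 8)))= 4 / 17540325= 0.00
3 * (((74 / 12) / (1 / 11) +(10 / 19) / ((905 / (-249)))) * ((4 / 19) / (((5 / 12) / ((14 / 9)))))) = 31285744 / 196023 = 159.60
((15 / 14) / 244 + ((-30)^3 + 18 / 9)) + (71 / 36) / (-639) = -7470238247 / 276696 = -26998.00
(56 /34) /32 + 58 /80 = 66 /85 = 0.78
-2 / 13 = -0.15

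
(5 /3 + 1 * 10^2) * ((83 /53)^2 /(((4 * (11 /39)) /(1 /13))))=2101145 /123596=17.00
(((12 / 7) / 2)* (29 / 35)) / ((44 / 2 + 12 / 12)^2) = 174 / 129605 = 0.00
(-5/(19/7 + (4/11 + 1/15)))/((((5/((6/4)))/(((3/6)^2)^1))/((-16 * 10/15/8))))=1155/7264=0.16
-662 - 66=-728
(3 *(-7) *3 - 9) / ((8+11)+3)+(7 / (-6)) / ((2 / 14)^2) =-3989 / 66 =-60.44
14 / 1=14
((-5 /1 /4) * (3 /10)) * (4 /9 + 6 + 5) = -103 /24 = -4.29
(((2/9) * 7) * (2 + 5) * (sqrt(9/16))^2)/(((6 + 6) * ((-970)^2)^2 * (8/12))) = 49/56658739840000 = 0.00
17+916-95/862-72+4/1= 745535/862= 864.89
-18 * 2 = -36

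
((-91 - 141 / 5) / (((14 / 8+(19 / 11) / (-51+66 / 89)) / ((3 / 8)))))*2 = -87974964 / 1688285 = -52.11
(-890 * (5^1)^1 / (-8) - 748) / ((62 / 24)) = -2301 / 31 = -74.23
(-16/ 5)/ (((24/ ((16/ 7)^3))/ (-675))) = 368640/ 343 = 1074.75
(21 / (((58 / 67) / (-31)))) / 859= -43617 / 49822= -0.88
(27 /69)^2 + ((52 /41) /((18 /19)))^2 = 140124085 /72029169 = 1.95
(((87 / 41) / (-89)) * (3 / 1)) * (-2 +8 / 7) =1566 / 25543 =0.06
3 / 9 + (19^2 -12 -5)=1033 / 3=344.33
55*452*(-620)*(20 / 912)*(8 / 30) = -15413200 / 171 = -90135.67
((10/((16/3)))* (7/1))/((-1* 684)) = -35/1824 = -0.02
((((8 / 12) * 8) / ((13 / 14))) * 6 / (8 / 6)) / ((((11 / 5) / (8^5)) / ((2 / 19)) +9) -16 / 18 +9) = 990904320 / 656039813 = 1.51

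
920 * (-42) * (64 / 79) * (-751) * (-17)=-31572280320 / 79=-399649117.97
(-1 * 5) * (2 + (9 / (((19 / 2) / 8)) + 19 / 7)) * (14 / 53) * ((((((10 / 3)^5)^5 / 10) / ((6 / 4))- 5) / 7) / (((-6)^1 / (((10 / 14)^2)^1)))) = 136249999999134176952225434375 / 877962998970664929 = 155188772372.95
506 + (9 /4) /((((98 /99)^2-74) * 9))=1448506279 /2862680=506.00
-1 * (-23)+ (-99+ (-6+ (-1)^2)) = -81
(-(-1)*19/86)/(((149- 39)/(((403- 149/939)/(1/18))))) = 980058/67295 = 14.56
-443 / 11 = -40.27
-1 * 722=-722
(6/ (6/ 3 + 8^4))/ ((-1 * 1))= -1/ 683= -0.00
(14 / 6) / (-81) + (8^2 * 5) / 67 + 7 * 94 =10790189 / 16281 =662.75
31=31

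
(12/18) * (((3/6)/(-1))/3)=-1/9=-0.11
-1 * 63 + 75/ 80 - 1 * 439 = -8017/ 16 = -501.06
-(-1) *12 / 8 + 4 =11 / 2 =5.50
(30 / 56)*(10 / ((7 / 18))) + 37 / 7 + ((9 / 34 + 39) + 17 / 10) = 250008 / 4165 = 60.03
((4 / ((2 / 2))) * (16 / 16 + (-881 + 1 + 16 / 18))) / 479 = -31612 / 4311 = -7.33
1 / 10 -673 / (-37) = 6767 / 370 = 18.29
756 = 756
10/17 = 0.59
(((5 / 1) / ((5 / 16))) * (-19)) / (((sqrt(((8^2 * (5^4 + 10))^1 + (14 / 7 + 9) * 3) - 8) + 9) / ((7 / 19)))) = 42 / 1691 - 14 * sqrt(40665) / 5073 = -0.53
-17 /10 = -1.70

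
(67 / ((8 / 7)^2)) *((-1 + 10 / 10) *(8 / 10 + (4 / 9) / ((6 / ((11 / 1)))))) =0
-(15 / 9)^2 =-25 / 9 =-2.78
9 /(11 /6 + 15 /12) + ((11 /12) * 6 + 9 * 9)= 6617 /74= 89.42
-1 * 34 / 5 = -34 / 5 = -6.80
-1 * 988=-988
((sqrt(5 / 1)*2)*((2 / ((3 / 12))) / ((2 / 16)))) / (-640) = -sqrt(5) / 5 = -0.45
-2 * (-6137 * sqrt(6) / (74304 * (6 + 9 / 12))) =6137 * sqrt(6) / 250776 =0.06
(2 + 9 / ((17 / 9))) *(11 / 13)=1265 / 221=5.72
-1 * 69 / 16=-69 / 16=-4.31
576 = 576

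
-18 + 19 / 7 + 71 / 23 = -1964 / 161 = -12.20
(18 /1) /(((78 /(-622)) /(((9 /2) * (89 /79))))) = -747333 /1027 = -727.69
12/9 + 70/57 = 146/57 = 2.56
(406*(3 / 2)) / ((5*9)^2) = 203 / 675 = 0.30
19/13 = 1.46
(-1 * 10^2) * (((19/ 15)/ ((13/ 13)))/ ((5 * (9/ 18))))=-152/ 3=-50.67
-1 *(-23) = 23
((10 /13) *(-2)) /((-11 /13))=20 /11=1.82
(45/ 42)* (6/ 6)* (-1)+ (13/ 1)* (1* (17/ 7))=61/ 2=30.50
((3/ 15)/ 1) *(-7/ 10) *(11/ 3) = -77/ 150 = -0.51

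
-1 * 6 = -6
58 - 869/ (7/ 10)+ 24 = -8116/ 7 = -1159.43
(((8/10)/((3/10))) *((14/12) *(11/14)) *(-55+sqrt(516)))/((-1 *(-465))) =-242/837+44 *sqrt(129)/4185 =-0.17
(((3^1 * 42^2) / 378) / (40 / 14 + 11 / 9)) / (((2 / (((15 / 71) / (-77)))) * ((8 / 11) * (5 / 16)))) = -378 / 18247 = -0.02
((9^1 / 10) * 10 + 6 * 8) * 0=0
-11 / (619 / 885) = -9735 / 619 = -15.73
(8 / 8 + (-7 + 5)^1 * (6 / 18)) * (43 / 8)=43 / 24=1.79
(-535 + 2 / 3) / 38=-1603 / 114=-14.06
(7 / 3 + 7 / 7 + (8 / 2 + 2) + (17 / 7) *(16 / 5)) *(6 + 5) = 19756 / 105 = 188.15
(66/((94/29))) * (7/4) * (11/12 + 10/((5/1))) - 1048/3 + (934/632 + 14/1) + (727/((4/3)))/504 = -570997199/2495136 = -228.84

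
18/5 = 3.60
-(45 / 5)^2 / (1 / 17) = -1377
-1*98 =-98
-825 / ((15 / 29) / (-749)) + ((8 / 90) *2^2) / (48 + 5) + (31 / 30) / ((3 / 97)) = 5698663753 / 4770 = 1194688.42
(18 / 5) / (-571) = -0.01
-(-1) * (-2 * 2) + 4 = 0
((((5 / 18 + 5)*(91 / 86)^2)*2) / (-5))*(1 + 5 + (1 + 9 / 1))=-629356 / 16641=-37.82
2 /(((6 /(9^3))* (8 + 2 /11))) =29.70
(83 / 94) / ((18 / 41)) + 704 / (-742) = 666929 / 627732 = 1.06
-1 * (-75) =75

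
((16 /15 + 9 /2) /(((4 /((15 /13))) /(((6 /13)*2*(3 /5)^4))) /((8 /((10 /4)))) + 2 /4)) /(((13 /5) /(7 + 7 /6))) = 2651292 /1448941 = 1.83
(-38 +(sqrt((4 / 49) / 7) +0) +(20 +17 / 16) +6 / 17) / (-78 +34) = 4511 / 11968 - sqrt(7) / 1078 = 0.37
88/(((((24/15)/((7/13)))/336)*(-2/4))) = -258720/13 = -19901.54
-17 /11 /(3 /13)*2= -442 /33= -13.39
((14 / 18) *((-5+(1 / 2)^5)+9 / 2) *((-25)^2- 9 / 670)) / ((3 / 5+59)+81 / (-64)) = -14655935 / 3752067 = -3.91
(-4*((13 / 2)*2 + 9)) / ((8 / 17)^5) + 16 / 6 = -46822513 / 12288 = -3810.43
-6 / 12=-1 / 2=-0.50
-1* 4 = -4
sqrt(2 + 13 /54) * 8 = 11.98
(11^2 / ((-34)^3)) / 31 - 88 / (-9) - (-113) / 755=82190405573 / 8279191080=9.93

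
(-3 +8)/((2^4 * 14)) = 5/224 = 0.02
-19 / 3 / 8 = -19 / 24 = -0.79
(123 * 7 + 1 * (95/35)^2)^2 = 1810502500/2401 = 754061.85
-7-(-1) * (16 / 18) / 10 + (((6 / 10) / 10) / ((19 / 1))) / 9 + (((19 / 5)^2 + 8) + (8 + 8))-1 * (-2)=11467 / 342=33.53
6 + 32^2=1030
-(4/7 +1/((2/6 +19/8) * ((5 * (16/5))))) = -541/910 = -0.59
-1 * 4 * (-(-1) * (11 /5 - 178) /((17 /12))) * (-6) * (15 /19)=-759456 /323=-2351.26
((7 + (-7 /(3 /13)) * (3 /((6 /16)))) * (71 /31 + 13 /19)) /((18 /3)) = -206444 /1767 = -116.83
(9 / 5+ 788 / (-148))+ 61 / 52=-22619 / 9620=-2.35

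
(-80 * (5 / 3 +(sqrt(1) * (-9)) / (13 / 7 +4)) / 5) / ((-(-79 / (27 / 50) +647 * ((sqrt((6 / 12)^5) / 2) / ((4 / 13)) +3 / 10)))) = -152257167360 / 49365302690417 +418585190400 * sqrt(2) / 49365302690417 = 0.01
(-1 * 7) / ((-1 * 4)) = 7 / 4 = 1.75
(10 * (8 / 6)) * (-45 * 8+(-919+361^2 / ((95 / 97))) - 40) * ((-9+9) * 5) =0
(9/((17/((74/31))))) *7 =4662/527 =8.85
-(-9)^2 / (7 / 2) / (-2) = 81 / 7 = 11.57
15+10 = 25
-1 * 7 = -7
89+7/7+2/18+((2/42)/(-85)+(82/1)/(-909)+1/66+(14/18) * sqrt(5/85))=7 * sqrt(17)/153+1071315229/11898810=90.22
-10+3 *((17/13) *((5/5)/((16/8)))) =-209/26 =-8.04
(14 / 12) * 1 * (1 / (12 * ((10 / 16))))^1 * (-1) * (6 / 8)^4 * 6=-189 / 640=-0.30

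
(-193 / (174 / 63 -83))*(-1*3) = -7.22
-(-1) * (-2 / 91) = -2 / 91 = -0.02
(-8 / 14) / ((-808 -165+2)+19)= 1 / 1666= 0.00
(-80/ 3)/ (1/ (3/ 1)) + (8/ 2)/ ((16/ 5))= -315/ 4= -78.75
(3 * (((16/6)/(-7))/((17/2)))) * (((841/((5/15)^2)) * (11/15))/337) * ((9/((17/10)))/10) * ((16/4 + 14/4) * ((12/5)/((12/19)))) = -33.41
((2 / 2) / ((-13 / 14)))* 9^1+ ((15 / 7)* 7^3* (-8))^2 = 449467074 / 13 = 34574390.31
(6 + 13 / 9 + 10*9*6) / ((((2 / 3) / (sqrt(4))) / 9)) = 14781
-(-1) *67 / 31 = 67 / 31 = 2.16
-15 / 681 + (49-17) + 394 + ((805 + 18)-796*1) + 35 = 487.98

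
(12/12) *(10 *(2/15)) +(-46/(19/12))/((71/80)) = -127084/4047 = -31.40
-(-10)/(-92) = -5/46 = -0.11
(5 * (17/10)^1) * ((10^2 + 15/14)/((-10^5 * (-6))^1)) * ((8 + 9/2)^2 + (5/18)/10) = 13533343/60480000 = 0.22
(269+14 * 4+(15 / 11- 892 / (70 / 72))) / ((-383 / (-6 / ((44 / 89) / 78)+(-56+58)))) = -2364804562 / 1622005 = -1457.95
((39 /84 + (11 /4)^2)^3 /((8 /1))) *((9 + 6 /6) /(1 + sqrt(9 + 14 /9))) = -32695771455 /483295232 + 10898590485 *sqrt(95) /483295232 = 152.14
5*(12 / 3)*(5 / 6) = 50 / 3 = 16.67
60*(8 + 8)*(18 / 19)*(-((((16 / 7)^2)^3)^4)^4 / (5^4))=-136173333414739320157636362586096329310355578918728583684429302005073214442294359873047704176882268454627706334500356096 / 3199450941423906801101015598339448115695900706954804384513953107894738532543816802375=-42561469423292908620426190000000000.00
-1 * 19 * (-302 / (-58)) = -2869 / 29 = -98.93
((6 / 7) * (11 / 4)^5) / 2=483153 / 7168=67.40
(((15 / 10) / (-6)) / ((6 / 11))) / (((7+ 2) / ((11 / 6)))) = -121 / 1296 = -0.09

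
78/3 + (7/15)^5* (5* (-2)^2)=4015978/151875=26.44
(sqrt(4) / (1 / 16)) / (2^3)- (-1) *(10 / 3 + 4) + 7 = 55 / 3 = 18.33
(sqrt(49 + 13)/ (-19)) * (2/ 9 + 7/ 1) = -65 * sqrt(62)/ 171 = -2.99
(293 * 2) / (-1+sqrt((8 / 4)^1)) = 586+586 * sqrt(2) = 1414.73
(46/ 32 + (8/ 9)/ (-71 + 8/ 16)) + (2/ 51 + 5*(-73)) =-125480957/ 345168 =-363.54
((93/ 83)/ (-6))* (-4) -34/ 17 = -104/ 83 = -1.25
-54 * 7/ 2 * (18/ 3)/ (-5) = 226.80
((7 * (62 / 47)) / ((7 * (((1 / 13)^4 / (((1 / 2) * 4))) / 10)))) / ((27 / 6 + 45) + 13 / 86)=304574504 / 20069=15176.37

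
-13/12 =-1.08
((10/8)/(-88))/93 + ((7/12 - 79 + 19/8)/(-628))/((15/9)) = 186305/2569776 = 0.07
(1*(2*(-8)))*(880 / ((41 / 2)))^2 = -49561600 / 1681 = -29483.40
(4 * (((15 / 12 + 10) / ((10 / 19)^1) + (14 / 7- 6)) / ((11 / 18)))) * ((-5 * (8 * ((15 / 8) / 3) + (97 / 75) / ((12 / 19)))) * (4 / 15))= -881677 / 825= -1068.70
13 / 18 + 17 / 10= 109 / 45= 2.42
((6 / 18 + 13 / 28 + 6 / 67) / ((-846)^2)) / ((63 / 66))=54923 / 42294521304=0.00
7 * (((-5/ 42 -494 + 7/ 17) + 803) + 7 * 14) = 290807/ 102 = 2851.05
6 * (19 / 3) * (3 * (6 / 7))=684 / 7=97.71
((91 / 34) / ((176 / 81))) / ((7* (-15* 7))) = -351 / 209440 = -0.00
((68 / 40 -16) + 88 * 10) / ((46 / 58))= 251053 / 230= 1091.53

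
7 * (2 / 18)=0.78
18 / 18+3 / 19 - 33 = -31.84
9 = 9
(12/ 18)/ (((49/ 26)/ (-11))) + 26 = 3250/ 147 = 22.11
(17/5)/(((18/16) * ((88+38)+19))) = 136/6525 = 0.02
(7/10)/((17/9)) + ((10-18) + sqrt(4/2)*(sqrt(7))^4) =-1297/170 + 49*sqrt(2) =61.67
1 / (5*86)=1 / 430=0.00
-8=-8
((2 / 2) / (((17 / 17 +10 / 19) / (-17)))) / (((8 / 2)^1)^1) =-323 / 116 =-2.78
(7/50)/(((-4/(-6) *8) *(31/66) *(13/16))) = 693/10075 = 0.07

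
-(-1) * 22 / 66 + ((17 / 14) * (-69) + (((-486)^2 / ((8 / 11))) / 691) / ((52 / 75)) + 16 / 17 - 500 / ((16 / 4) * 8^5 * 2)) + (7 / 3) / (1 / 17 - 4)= 8375284183275883 / 14081351811072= 594.78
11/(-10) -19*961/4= -91317/20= -4565.85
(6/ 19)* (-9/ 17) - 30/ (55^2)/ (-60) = -326377/ 1954150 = -0.17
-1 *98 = -98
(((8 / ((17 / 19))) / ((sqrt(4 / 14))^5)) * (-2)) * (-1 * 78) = 31966.08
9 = 9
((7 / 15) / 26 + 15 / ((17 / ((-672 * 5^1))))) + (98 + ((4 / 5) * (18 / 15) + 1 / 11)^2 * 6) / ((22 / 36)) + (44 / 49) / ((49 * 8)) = -3699211197081716 / 1324231033125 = -2793.48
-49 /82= -0.60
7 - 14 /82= 6.83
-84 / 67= -1.25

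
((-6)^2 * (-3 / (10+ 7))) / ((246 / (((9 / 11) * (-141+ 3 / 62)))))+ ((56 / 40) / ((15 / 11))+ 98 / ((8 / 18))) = 8003947883 / 35651550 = 224.50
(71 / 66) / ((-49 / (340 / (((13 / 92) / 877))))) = -973855880 / 21021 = -46327.76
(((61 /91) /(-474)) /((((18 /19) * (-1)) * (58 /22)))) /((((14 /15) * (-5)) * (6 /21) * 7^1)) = -12749 /210148848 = -0.00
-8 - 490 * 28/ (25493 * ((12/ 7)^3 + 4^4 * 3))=-6760108181/ 844939992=-8.00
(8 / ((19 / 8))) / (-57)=-64 / 1083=-0.06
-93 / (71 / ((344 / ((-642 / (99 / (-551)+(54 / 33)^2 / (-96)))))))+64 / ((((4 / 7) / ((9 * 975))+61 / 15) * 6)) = 56986631559027 / 23004198242366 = 2.48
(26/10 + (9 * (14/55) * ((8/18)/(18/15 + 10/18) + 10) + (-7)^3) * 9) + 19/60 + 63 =-29299361/10428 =-2809.68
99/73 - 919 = -66988/73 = -917.64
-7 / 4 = -1.75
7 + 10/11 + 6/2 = 120/11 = 10.91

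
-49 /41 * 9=-441 /41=-10.76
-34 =-34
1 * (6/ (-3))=-2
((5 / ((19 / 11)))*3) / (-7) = -165 / 133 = -1.24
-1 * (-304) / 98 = 152 / 49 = 3.10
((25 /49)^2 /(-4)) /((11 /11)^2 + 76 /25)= -15625 /970004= -0.02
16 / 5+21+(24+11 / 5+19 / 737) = 185819 / 3685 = 50.43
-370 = -370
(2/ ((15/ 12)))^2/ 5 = 64/ 125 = 0.51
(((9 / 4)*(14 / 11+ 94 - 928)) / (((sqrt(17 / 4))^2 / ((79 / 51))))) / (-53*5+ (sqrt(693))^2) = -542730 / 340153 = -1.60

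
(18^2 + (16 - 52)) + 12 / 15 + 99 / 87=42041 / 145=289.94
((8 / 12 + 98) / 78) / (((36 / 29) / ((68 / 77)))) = 0.90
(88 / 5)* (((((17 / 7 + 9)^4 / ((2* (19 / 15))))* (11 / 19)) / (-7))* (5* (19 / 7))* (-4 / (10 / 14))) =237895680000 / 319333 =744976.81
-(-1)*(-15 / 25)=-3 / 5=-0.60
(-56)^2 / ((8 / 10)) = 3920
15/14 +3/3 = 29/14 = 2.07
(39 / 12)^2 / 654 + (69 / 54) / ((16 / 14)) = 35605 / 31392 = 1.13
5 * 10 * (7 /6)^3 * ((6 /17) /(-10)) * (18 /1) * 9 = -15435 /34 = -453.97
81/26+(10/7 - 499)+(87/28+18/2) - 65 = -199235/364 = -547.35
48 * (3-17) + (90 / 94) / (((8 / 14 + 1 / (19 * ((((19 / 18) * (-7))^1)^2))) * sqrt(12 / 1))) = -672 + 5041365 * sqrt(3) / 18083344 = -671.52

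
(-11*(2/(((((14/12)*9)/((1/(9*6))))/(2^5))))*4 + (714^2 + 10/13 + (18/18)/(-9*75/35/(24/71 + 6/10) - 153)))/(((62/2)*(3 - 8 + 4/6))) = -56305007227589/14836722264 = -3794.98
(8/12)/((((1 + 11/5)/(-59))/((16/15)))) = -118/9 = -13.11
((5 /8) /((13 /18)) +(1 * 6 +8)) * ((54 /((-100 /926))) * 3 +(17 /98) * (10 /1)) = -54571481 /2450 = -22274.07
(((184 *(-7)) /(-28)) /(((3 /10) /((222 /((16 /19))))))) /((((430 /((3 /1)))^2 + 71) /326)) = 118599615 /185539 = 639.22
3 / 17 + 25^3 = 265628 / 17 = 15625.18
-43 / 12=-3.58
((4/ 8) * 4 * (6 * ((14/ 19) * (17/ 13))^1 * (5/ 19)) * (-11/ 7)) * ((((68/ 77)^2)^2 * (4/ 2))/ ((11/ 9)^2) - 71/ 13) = 22.22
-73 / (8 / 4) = -73 / 2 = -36.50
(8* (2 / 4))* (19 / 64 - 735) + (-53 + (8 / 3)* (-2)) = -143863 / 48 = -2997.15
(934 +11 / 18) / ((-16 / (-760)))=1598185 / 36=44394.03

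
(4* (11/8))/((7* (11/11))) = 0.79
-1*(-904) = 904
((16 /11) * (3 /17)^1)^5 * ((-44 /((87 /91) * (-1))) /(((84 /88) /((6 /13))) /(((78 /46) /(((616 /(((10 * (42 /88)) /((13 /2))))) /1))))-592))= 695614832640 /5849508505589419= 0.00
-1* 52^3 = -140608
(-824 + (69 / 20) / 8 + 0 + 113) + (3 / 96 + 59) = -651.54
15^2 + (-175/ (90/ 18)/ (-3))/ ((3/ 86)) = 5035/ 9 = 559.44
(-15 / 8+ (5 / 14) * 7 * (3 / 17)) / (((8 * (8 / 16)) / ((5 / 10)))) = -195 / 1088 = -0.18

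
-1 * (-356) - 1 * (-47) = 403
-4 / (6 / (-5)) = 3.33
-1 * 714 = -714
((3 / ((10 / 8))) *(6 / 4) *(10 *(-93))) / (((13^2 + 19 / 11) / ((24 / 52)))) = -36828 / 4069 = -9.05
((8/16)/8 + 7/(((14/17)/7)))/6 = 953/96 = 9.93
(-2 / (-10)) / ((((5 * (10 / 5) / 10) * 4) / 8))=2 / 5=0.40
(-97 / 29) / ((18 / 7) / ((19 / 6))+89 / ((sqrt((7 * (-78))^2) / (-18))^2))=-3.68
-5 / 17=-0.29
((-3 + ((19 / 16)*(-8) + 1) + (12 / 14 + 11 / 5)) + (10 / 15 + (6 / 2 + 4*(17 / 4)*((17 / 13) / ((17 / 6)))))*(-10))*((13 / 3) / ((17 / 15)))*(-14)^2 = -4722886 / 51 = -92605.61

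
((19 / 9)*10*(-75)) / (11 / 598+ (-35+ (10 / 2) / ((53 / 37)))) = 150546500 / 2994231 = 50.28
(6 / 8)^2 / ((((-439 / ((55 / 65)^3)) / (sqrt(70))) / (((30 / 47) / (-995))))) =35937 * sqrt(70) / 72166475992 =0.00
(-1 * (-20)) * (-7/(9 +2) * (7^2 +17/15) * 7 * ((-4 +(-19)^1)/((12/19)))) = 16102576/99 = 162652.28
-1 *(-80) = 80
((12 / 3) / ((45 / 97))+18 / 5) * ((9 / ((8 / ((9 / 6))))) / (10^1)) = 33 / 16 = 2.06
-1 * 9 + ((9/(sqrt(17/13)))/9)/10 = -9 + sqrt(221)/170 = -8.91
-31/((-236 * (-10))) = -31/2360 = -0.01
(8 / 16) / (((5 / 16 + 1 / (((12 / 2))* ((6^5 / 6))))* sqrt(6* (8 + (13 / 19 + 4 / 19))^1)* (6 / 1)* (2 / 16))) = 0.29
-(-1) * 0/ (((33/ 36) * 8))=0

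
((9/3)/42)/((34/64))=16/119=0.13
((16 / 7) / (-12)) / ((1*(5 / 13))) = -52 / 105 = -0.50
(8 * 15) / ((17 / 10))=1200 / 17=70.59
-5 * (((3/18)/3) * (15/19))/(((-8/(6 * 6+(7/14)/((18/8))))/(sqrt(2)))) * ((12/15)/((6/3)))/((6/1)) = 815 * sqrt(2)/12312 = 0.09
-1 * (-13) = 13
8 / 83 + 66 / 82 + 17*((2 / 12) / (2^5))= 646715 / 653376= 0.99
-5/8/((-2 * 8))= 5/128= 0.04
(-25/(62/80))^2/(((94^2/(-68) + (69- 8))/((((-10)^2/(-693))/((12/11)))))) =106250000/53217297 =2.00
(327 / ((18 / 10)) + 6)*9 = 1689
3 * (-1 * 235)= -705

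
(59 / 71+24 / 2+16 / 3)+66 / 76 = 154051 / 8094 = 19.03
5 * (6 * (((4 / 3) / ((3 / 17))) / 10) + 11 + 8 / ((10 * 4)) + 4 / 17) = 4072 / 51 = 79.84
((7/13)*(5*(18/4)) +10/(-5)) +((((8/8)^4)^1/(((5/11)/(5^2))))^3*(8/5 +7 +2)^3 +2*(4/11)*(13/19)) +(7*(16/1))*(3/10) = 5383880349057/27170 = 198155331.21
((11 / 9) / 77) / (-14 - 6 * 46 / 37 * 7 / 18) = -37 / 39396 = -0.00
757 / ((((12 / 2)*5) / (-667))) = -504919 / 30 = -16830.63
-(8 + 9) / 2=-8.50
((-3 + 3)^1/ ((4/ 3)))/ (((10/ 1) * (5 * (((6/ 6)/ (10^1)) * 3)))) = 0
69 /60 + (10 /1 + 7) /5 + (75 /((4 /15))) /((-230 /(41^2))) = -1886939 /920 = -2051.02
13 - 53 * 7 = -358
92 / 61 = 1.51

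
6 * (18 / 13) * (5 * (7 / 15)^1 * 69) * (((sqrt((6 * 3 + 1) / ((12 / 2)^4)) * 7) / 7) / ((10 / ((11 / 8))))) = 5313 * sqrt(19) / 1040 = 22.27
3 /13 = 0.23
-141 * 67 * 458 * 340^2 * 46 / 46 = -500169525600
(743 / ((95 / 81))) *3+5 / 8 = 1444867 / 760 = 1901.14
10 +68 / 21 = 278 / 21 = 13.24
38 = 38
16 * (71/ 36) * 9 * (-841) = -238844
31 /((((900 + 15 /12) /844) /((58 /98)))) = 17.18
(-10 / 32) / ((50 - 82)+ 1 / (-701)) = 3505 / 358928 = 0.01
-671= -671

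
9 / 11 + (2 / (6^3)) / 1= 983 / 1188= 0.83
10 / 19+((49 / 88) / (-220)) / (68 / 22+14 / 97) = 60664893 / 115434880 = 0.53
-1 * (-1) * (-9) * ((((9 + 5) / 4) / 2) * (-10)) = 315 / 2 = 157.50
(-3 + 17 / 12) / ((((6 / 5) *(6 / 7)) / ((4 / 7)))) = -95 / 108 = -0.88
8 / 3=2.67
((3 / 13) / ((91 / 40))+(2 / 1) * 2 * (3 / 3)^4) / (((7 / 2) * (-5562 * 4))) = -1213 / 23029461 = -0.00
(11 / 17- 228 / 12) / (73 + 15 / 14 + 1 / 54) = -58968 / 238051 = -0.25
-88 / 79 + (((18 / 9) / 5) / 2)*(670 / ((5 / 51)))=539446 / 395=1365.69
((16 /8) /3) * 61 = 122 /3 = 40.67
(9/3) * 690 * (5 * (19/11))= 196650/11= 17877.27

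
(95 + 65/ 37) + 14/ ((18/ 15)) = 12035/ 111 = 108.42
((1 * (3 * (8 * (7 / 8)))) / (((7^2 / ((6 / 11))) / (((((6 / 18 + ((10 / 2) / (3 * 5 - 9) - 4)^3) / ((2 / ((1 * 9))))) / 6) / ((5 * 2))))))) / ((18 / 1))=-617 / 20160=-0.03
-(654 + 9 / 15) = -654.60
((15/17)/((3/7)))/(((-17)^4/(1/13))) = 35/18458141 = 0.00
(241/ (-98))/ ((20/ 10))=-241/ 196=-1.23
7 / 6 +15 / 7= 139 / 42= 3.31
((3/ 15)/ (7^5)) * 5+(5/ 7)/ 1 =12006/ 16807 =0.71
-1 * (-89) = 89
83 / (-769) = -83 / 769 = -0.11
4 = 4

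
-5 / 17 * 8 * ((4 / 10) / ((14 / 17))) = -8 / 7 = -1.14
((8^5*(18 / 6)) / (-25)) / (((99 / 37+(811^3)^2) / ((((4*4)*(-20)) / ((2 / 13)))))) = 94568448 / 3289855864509814205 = 0.00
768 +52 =820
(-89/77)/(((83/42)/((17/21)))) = -3026/6391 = -0.47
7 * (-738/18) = -287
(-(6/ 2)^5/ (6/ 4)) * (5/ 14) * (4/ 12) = -135/ 7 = -19.29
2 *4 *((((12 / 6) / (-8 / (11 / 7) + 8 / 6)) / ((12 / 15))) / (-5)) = 33 / 31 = 1.06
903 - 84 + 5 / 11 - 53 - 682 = 929 / 11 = 84.45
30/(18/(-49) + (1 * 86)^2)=0.00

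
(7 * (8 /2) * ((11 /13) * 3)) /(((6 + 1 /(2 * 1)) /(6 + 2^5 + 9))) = 86856 /169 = 513.94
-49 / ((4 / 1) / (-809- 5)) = 19943 / 2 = 9971.50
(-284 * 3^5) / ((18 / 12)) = -46008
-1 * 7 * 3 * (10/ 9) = -70/ 3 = -23.33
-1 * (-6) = 6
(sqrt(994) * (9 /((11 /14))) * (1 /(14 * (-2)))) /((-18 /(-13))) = -9.32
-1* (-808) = 808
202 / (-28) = -101 / 14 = -7.21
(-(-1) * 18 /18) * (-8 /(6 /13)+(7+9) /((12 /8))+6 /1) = -2 /3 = -0.67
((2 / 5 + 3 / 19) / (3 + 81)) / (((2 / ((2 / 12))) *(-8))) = -53 / 766080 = -0.00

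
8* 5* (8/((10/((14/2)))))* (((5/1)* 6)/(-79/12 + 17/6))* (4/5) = -7168/5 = -1433.60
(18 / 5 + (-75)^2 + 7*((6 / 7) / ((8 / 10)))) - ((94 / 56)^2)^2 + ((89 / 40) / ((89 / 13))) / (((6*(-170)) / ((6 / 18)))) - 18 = 13189820661991 / 2351059200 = 5610.16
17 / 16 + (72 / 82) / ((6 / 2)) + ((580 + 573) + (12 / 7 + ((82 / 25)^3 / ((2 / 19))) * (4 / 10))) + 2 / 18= 4165969844251 / 3228750000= 1290.27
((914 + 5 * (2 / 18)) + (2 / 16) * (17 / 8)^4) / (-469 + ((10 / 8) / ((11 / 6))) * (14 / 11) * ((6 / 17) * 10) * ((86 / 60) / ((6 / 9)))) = -79478100647 / 40073822208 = -1.98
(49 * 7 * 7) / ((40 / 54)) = 64827 / 20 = 3241.35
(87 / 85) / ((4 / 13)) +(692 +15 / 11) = 2605621 / 3740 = 696.69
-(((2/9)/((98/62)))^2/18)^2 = -3694084/3063651608241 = -0.00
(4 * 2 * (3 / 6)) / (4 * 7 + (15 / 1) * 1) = 4 / 43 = 0.09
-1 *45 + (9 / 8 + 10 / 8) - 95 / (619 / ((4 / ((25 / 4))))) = -1057827 / 24760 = -42.72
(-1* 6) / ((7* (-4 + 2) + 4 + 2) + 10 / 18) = 54 / 67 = 0.81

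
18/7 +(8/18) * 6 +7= 257/21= 12.24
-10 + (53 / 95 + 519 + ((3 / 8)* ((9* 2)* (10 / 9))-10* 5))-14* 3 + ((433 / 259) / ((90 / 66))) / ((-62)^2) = 120608083331 / 283744860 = 425.06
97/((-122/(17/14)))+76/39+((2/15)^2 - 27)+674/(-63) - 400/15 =-316560409/4995900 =-63.36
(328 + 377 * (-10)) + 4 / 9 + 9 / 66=-681401 / 198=-3441.42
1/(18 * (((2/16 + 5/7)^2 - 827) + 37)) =-1568/22277079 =-0.00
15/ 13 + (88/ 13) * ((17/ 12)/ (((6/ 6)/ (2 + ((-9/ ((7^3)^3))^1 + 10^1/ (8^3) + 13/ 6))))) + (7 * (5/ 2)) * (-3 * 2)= -38497140602509/ 604335618432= -63.70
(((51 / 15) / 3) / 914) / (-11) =-17 / 150810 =-0.00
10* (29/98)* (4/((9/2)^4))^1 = 9280/321489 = 0.03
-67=-67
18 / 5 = 3.60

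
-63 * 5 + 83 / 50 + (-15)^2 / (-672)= -1756579 / 5600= -313.67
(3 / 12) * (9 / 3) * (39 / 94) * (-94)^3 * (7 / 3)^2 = -1407133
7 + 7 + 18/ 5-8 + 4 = 68/ 5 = 13.60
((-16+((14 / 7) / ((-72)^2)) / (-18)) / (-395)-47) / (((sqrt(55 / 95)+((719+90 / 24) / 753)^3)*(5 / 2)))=-12565420856337021490519139914 / 153545811264483323530215375+27700033962975148985490304*sqrt(209) / 5686881898684567538156125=-11.42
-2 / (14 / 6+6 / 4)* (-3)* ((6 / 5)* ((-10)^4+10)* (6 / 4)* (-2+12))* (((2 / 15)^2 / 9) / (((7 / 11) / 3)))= 302016 / 115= 2626.23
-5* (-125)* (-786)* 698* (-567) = 194420047500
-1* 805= -805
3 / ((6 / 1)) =1 / 2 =0.50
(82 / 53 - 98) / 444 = -426 / 1961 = -0.22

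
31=31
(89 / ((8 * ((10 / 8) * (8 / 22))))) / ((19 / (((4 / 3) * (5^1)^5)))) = 611875 / 114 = 5367.32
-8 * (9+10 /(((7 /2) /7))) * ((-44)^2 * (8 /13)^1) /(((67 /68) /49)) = -11972595712 /871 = -13745804.49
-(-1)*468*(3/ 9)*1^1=156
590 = 590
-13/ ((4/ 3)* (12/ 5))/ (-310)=0.01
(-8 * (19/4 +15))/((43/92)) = -14536/43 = -338.05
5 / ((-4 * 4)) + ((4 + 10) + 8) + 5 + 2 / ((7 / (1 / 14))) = 20939 / 784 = 26.71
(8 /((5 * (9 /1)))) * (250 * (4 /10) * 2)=320 /9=35.56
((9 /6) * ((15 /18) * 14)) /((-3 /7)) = -245 /6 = -40.83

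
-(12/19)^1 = -12/19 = -0.63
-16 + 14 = -2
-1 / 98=-0.01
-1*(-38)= 38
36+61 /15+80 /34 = 10817 /255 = 42.42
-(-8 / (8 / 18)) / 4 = 9 / 2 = 4.50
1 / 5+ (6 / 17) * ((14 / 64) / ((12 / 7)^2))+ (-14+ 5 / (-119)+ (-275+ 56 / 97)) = -12776202811 / 44325120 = -288.24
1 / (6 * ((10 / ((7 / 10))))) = 7 / 600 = 0.01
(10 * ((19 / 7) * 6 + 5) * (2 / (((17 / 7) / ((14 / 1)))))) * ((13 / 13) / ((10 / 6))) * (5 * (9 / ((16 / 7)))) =985635 / 34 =28989.26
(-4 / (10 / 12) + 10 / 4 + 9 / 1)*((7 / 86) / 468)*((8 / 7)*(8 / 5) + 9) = 25393 / 2012400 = 0.01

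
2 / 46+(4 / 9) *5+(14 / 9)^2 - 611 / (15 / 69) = -26137094 / 9315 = -2805.91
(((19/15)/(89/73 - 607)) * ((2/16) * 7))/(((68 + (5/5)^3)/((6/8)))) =-9709/488210880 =-0.00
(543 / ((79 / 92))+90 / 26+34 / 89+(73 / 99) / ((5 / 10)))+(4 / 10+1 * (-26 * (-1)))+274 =42442617959 / 45244485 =938.07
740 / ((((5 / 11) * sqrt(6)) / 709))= 471221.41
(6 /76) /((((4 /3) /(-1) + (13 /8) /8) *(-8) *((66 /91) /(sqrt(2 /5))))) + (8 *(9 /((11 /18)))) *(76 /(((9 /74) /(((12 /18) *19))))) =78 *sqrt(10) /32395 + 10258176 /11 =932561.46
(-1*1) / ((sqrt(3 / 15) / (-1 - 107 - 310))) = 418*sqrt(5) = 934.68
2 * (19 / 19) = 2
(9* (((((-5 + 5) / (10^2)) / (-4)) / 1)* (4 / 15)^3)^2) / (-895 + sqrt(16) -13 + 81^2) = 0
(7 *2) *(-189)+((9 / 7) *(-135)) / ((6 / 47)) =-4005.64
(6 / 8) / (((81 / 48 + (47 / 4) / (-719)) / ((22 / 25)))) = 189816 / 480625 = 0.39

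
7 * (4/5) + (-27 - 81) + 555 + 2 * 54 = 2803/5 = 560.60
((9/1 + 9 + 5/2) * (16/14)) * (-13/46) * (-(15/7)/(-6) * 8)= -21320/1127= -18.92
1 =1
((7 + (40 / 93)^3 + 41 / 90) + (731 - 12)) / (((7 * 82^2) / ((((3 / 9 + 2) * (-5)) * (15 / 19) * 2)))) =-29219680565 / 102761432892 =-0.28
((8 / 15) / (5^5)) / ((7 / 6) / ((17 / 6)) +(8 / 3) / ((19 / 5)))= 2584 / 16859375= 0.00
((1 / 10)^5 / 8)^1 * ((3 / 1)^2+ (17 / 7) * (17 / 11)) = 491 / 30800000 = 0.00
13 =13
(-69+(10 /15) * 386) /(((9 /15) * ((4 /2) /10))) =14125 /9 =1569.44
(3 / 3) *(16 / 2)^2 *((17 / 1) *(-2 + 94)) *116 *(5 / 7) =58055680 / 7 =8293668.57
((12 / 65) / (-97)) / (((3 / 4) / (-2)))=32 / 6305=0.01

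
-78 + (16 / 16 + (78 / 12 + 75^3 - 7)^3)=600675354494718133 / 8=75084419311839766.62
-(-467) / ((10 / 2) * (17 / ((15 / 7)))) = 1401 / 119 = 11.77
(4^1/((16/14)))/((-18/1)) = -7/36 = -0.19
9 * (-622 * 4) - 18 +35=-22375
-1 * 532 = -532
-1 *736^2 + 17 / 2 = -1083375 / 2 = -541687.50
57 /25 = 2.28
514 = 514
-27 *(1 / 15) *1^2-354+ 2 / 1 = -353.80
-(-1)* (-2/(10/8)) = -8/5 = -1.60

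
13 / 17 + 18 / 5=371 / 85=4.36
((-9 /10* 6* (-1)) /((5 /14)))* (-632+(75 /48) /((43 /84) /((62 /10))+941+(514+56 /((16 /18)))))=-1888750267929 /197654350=-9555.82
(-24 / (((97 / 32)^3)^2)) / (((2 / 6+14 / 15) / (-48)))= 18554258718720 / 15826468093651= 1.17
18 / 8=9 / 4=2.25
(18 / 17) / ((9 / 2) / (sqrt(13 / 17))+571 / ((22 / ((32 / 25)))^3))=-45527099904000000 / 10119791285314354921+140133243164062500* sqrt(221) / 10119791285314354921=0.20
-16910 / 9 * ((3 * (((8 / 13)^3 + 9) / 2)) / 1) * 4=-686038700 / 6591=-104087.19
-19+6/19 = -355/19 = -18.68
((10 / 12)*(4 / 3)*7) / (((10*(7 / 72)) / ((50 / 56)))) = 50 / 7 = 7.14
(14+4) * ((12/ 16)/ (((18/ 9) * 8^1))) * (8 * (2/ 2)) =6.75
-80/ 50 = -8/ 5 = -1.60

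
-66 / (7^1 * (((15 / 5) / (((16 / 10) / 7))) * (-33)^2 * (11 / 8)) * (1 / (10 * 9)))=-256 / 5929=-0.04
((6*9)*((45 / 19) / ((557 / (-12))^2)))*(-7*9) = -22044960 / 5894731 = -3.74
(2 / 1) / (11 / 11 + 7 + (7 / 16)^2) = 512 / 2097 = 0.24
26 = 26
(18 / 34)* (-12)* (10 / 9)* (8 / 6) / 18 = -80 / 153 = -0.52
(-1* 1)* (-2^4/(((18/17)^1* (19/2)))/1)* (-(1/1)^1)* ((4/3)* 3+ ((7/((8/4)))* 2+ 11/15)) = -47872/2565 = -18.66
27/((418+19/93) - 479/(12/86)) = -0.01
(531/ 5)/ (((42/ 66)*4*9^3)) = 649/ 11340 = 0.06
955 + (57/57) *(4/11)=10509/11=955.36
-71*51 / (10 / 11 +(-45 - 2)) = 78.56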